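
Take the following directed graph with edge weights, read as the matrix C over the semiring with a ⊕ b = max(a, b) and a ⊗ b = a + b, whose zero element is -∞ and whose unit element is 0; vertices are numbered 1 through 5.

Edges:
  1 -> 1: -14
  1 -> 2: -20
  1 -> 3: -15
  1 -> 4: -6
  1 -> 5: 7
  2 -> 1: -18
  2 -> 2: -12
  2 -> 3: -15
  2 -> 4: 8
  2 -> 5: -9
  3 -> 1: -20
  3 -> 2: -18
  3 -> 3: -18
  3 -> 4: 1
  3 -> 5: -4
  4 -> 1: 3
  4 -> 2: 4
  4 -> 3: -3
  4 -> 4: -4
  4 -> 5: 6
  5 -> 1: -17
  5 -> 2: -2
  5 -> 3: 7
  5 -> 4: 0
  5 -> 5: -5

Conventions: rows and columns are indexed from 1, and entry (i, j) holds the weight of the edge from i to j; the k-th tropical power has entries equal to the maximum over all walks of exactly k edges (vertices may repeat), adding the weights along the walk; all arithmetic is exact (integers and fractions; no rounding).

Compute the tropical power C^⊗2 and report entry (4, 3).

C^⊗2:
  [-3, 5, 14, 7, 2]
  [11, 12, 5, 4, 14]
  [4, 5, 3, -3, 7]
  [-1, 4, 13, 12, 10]
  [3, 4, 2, 8, 6]
Key observation: the optimum is the walk 4->5->3, with weight 6 + 7 = 13.
Optimal value attained by: walk 4->5->3.
Answer: (C^⊗2)[4][3] = 13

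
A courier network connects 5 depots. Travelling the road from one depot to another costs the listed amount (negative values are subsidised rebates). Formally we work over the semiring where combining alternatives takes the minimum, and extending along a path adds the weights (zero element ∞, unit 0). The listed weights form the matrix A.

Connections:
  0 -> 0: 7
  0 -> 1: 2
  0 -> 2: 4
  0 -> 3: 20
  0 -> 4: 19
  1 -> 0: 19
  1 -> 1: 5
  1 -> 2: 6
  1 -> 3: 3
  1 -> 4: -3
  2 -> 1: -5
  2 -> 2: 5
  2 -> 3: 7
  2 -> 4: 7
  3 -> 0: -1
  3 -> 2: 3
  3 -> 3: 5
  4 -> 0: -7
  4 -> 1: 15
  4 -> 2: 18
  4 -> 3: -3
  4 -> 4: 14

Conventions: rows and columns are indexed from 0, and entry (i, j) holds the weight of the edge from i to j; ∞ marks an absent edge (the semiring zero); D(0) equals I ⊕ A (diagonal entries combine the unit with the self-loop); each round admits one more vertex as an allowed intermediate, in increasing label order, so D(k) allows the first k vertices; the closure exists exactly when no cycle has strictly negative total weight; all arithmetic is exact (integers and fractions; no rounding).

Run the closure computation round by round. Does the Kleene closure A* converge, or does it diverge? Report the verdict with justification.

D(0):
  [0, 2, 4, 20, 19]
  [19, 0, 6, 3, -3]
  [∞, -5, 0, 7, 7]
  [-1, ∞, 3, 0, ∞]
  [-7, 15, 18, -3, 0]
D(1):
  [0, 2, 4, 20, 19]
  [19, 0, 6, 3, -3]
  [∞, -5, 0, 7, 7]
  [-1, 1, 3, 0, 18]
  [-7, -5, -3, -3, 0]
Detection: at round 2, diagonal entry (4, 4) turns strictly negative.
Key observation: the cycle 4->0->1->4 has total weight (-7) + 2 + (-3), which is strictly negative.
Answer: DIVERGES — negative cycle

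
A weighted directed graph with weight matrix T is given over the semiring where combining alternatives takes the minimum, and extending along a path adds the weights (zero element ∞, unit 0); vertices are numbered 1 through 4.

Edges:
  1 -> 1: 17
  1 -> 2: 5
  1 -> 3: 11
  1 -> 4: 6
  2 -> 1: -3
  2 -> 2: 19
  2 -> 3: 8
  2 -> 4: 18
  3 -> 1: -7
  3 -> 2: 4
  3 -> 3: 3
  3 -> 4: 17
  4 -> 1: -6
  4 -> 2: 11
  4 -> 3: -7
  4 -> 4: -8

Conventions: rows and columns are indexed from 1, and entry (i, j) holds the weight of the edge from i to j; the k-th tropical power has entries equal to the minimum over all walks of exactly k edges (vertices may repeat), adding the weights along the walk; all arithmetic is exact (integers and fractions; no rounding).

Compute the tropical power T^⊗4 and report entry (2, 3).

T^⊗2:
  [0, 15, -1, -2]
  [1, 2, 8, 3]
  [-4, -2, 4, -1]
  [-14, -3, -15, -16]
T^⊗3:
  [-8, 3, -9, -10]
  [-3, 6, -4, -5]
  [-7, 1, -8, -9]
  [-22, -11, -23, -24]
T^⊗4:
  [-16, -5, -17, -18]
  [-11, 0, -12, -13]
  [-15, -4, -16, -17]
  [-30, -19, -31, -32]
Key observation: the optimum is the walk 2->1->4->4->3, with weight (-3) + 6 + (-8) + (-7) = -12.
Optimal value attained by: walk 2->1->4->4->3.
Answer: (T^⊗4)[2][3] = -12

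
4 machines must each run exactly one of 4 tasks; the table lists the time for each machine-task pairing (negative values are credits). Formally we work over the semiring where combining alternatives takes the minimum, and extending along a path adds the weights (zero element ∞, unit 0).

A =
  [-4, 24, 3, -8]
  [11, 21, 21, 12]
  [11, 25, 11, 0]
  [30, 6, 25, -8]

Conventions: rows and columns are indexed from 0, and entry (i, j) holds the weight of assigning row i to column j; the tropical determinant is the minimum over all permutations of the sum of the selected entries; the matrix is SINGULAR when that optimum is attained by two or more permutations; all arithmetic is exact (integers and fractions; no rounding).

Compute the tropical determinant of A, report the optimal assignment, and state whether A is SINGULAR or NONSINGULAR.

σ = (0, 1, 2, 3): (-4) + 21 + 11 + (-8) = 20
σ = (0, 1, 3, 2): (-4) + 21 + 0 + 25 = 42
σ = (0, 2, 1, 3): (-4) + 21 + 25 + (-8) = 34
σ = (0, 2, 3, 1): (-4) + 21 + 0 + 6 = 23
σ = (0, 3, 1, 2): (-4) + 12 + 25 + 25 = 58
σ = (0, 3, 2, 1): (-4) + 12 + 11 + 6 = 25
σ = (1, 0, 2, 3): 24 + 11 + 11 + (-8) = 38
σ = (1, 0, 3, 2): 24 + 11 + 0 + 25 = 60
σ = (1, 2, 0, 3): 24 + 21 + 11 + (-8) = 48
σ = (1, 2, 3, 0): 24 + 21 + 0 + 30 = 75
σ = (1, 3, 0, 2): 24 + 12 + 11 + 25 = 72
σ = (1, 3, 2, 0): 24 + 12 + 11 + 30 = 77
σ = (2, 0, 1, 3): 3 + 11 + 25 + (-8) = 31
σ = (2, 0, 3, 1): 3 + 11 + 0 + 6 = 20
σ = (2, 1, 0, 3): 3 + 21 + 11 + (-8) = 27
σ = (2, 1, 3, 0): 3 + 21 + 0 + 30 = 54
σ = (2, 3, 0, 1): 3 + 12 + 11 + 6 = 32
σ = (2, 3, 1, 0): 3 + 12 + 25 + 30 = 70
σ = (3, 0, 1, 2): (-8) + 11 + 25 + 25 = 53
σ = (3, 0, 2, 1): (-8) + 11 + 11 + 6 = 20
σ = (3, 1, 0, 2): (-8) + 21 + 11 + 25 = 49
σ = (3, 1, 2, 0): (-8) + 21 + 11 + 30 = 54
σ = (3, 2, 0, 1): (-8) + 21 + 11 + 6 = 30
σ = (3, 2, 1, 0): (-8) + 21 + 25 + 30 = 68
Optimal value attained by: σ = (0, 1, 2, 3).
Answer: det⊕(A) = 20; verdict: SINGULAR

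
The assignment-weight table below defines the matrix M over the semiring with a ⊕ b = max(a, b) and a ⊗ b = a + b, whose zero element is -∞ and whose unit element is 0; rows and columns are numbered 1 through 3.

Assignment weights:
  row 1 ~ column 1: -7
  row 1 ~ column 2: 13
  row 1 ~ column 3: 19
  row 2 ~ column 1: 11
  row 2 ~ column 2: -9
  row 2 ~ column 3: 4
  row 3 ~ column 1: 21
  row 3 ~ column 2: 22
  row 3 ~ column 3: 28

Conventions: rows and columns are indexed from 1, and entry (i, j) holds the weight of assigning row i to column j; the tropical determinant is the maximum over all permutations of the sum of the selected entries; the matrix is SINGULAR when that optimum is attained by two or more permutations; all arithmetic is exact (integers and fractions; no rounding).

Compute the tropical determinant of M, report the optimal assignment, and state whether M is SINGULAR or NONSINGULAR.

σ = (1, 2, 3): (-7) + (-9) + 28 = 12
σ = (1, 3, 2): (-7) + 4 + 22 = 19
σ = (2, 1, 3): 13 + 11 + 28 = 52
σ = (2, 3, 1): 13 + 4 + 21 = 38
σ = (3, 1, 2): 19 + 11 + 22 = 52
σ = (3, 2, 1): 19 + (-9) + 21 = 31
Optimal value attained by: σ = (2, 1, 3).
Answer: det⊕(M) = 52; verdict: SINGULAR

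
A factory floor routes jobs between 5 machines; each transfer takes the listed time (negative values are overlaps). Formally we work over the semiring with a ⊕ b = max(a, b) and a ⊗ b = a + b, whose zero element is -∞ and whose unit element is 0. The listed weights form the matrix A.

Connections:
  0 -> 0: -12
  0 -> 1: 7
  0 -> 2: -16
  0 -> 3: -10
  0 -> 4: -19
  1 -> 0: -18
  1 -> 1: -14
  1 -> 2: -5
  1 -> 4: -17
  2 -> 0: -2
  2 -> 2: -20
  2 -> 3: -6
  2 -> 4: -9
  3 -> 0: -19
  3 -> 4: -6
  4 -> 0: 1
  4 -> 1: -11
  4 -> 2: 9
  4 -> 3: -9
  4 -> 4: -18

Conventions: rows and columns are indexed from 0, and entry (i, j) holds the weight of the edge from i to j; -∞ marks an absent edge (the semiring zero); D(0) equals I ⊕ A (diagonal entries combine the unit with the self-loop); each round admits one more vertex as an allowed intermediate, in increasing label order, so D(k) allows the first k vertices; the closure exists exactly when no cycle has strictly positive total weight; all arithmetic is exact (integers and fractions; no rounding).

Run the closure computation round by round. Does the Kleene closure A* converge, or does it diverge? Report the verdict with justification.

D(0):
  [0, 7, -16, -10, -19]
  [-18, 0, -5, -∞, -17]
  [-2, -∞, 0, -6, -9]
  [-19, -∞, -∞, 0, -6]
  [1, -11, 9, -9, 0]
D(1):
  [0, 7, -16, -10, -19]
  [-18, 0, -5, -28, -17]
  [-2, 5, 0, -6, -9]
  [-19, -12, -35, 0, -6]
  [1, 8, 9, -9, 0]
D(2):
  [0, 7, 2, -10, -10]
  [-18, 0, -5, -28, -17]
  [-2, 5, 0, -6, -9]
  [-19, -12, -17, 0, -6]
  [1, 8, 9, -9, 0]
D(3):
  [0, 7, 2, -4, -7]
  [-7, 0, -5, -11, -14]
  [-2, 5, 0, -6, -9]
  [-19, -12, -17, 0, -6]
  [7, 14, 9, 3, 0]
D(4):
  [0, 7, 2, -4, -7]
  [-7, 0, -5, -11, -14]
  [-2, 5, 0, -6, -9]
  [-19, -12, -17, 0, -6]
  [7, 14, 9, 3, 0]
D(5):
  [0, 7, 2, -4, -7]
  [-7, 0, -5, -11, -14]
  [-2, 5, 0, -6, -9]
  [1, 8, 3, 0, -6]
  [7, 14, 9, 3, 0]
Key observation: every diagonal entry stays at the unit through all rounds, so no improving cycle exists.
Answer: CONVERGES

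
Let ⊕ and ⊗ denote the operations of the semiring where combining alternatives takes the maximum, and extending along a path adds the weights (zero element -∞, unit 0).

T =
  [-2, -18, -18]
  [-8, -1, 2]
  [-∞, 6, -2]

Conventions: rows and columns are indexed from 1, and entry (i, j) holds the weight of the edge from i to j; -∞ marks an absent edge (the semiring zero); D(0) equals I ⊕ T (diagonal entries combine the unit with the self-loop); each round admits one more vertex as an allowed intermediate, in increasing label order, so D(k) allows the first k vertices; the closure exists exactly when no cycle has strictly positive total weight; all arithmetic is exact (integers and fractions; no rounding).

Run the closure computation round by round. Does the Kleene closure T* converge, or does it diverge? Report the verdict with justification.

D(0):
  [0, -18, -18]
  [-8, 0, 2]
  [-∞, 6, 0]
D(1):
  [0, -18, -18]
  [-8, 0, 2]
  [-∞, 6, 0]
Detection: at round 2, diagonal entry (3, 3) turns strictly positive.
Key observation: the cycle 3->2->3 has total weight 6 + 2, which is strictly positive.
Answer: DIVERGES — positive cycle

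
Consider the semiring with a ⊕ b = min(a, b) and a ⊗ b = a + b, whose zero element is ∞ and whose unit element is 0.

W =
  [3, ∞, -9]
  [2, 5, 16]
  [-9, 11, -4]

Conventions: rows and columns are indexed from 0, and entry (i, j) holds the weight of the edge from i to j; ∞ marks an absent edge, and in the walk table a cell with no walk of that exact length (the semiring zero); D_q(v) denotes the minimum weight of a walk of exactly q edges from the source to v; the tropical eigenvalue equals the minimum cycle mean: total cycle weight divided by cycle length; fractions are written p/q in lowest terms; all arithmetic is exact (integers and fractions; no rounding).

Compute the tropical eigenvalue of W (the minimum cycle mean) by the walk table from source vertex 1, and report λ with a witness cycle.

q=0: [∞, 0, ∞]
q=1: [2, 5, 16]
q=2: [5, 10, -7]
q=3: [-16, 4, -11]
Optimal cycle mean attained by: cycle 0->2->0, total (-9) + (-9), length 2.
Answer: λ = -9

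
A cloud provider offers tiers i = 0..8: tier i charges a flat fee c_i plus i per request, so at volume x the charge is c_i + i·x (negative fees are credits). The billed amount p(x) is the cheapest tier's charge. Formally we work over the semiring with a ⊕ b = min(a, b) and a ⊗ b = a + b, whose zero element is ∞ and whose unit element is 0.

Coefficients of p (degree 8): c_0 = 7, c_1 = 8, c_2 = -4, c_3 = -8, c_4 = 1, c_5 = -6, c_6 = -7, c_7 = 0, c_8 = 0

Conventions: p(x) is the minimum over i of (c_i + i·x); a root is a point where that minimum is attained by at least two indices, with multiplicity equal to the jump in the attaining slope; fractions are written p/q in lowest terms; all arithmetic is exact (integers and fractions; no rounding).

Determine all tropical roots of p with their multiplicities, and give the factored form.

hull edge (i=0, c=7) to (i=2, c=-4): slope -11/2, span 2
hull edge (i=2, c=-4) to (i=3, c=-8): slope -4, span 1
hull edge (i=3, c=-8) to (i=6, c=-7): slope 1/3, span 3
hull edge (i=6, c=-7) to (i=8, c=0): slope 7/2, span 2
Factored form: p(x) = 0 ⊗ (x ⊕ (-7/2)) ⊗ (x ⊕ (-7/2)) ⊗ (x ⊕ (-1/3)) ⊗ (x ⊕ (-1/3)) ⊗ (x ⊕ (-1/3)) ⊗ (x ⊕ 4) ⊗ (x ⊕ 11/2) ⊗ (x ⊕ 11/2)
Answer: roots = -7/2 (mult 2), -1/3 (mult 3), 4 (mult 1), 11/2 (mult 2)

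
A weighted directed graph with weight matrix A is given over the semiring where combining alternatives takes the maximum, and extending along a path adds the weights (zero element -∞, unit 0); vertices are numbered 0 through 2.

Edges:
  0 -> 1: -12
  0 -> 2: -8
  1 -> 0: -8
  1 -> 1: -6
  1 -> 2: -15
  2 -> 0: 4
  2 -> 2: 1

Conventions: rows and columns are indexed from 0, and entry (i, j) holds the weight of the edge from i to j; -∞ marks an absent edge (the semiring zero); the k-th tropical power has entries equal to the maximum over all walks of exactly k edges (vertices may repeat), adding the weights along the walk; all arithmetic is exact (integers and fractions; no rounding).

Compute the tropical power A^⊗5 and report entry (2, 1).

A^⊗2:
  [-4, -18, -7]
  [-11, -12, -14]
  [5, -8, 2]
A^⊗3:
  [-3, -16, -6]
  [-10, -18, -13]
  [6, -7, 3]
A^⊗4:
  [-2, -15, -5]
  [-9, -22, -12]
  [7, -6, 4]
A^⊗5:
  [-1, -14, -4]
  [-8, -21, -11]
  [8, -5, 5]
Key observation: the optimum is the walk 2->2->2->2->0->1, with weight 1 + 1 + 1 + 4 + (-12) = -5.
Optimal value attained by: walk 2->2->2->2->0->1.
Answer: (A^⊗5)[2][1] = -5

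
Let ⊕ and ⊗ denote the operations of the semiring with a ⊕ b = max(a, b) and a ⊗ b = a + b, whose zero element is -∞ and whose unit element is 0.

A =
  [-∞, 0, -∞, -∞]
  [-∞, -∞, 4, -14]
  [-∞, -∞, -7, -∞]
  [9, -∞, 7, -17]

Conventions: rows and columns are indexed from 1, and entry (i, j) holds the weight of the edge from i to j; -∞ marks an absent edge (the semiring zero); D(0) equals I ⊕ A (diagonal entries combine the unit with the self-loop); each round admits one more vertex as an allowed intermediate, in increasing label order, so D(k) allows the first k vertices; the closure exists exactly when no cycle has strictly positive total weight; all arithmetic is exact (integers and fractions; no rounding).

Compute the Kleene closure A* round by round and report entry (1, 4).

D(0):
  [0, 0, -∞, -∞]
  [-∞, 0, 4, -14]
  [-∞, -∞, 0, -∞]
  [9, -∞, 7, 0]
D(1):
  [0, 0, -∞, -∞]
  [-∞, 0, 4, -14]
  [-∞, -∞, 0, -∞]
  [9, 9, 7, 0]
D(2):
  [0, 0, 4, -14]
  [-∞, 0, 4, -14]
  [-∞, -∞, 0, -∞]
  [9, 9, 13, 0]
D(3):
  [0, 0, 4, -14]
  [-∞, 0, 4, -14]
  [-∞, -∞, 0, -∞]
  [9, 9, 13, 0]
D(4):
  [0, 0, 4, -14]
  [-5, 0, 4, -14]
  [-∞, -∞, 0, -∞]
  [9, 9, 13, 0]
Answer: A*[1][4] = -14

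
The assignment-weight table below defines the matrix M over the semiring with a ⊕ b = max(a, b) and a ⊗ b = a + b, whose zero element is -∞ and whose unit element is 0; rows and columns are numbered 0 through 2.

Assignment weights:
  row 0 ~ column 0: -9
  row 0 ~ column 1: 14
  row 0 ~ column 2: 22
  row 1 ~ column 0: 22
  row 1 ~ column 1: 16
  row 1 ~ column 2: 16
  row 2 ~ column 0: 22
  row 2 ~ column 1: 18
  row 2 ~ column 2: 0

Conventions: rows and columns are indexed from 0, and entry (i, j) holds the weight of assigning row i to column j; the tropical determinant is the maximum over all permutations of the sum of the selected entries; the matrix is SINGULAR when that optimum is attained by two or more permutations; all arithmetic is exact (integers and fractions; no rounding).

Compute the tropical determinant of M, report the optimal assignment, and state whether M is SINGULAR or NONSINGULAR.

σ = (0, 1, 2): (-9) + 16 + 0 = 7
σ = (0, 2, 1): (-9) + 16 + 18 = 25
σ = (1, 0, 2): 14 + 22 + 0 = 36
σ = (1, 2, 0): 14 + 16 + 22 = 52
σ = (2, 0, 1): 22 + 22 + 18 = 62
σ = (2, 1, 0): 22 + 16 + 22 = 60
Optimal value attained by: σ = (2, 0, 1).
Answer: det⊕(M) = 62; verdict: NONSINGULAR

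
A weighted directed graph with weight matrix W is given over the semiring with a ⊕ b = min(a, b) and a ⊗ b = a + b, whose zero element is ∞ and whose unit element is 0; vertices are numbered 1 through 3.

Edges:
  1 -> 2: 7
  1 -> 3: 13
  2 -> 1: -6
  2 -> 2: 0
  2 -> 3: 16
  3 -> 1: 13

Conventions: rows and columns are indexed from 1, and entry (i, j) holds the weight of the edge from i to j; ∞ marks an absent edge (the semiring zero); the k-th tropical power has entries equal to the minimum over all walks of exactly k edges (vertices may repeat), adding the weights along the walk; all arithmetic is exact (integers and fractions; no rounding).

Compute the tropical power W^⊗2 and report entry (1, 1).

W^⊗2:
  [1, 7, 23]
  [-6, 0, 7]
  [∞, 20, 26]
Key observation: the optimum is the walk 1->2->1, with weight 7 + (-6) = 1.
Optimal value attained by: walk 1->2->1.
Answer: (W^⊗2)[1][1] = 1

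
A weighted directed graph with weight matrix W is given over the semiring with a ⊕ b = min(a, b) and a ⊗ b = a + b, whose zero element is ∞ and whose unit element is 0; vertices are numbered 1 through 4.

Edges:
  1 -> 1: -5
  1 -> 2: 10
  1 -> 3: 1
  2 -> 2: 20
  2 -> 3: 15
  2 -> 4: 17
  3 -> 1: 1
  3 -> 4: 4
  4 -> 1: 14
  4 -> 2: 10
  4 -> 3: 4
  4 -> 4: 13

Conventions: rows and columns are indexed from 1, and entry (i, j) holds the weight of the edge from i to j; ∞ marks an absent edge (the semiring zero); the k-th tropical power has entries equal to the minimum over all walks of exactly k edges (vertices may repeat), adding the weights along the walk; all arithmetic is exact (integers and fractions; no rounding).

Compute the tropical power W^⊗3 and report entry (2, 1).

W^⊗2:
  [-10, 5, -4, 5]
  [16, 27, 21, 19]
  [-4, 11, 2, 17]
  [5, 23, 15, 8]
W^⊗3:
  [-15, 0, -9, 0]
  [11, 26, 17, 25]
  [-9, 6, -3, 6]
  [0, 15, 6, 19]
Key observation: the optimum is the walk 2->3->1->1, with weight 15 + 1 + (-5) = 11.
Optimal value attained by: walk 2->3->1->1.
Answer: (W^⊗3)[2][1] = 11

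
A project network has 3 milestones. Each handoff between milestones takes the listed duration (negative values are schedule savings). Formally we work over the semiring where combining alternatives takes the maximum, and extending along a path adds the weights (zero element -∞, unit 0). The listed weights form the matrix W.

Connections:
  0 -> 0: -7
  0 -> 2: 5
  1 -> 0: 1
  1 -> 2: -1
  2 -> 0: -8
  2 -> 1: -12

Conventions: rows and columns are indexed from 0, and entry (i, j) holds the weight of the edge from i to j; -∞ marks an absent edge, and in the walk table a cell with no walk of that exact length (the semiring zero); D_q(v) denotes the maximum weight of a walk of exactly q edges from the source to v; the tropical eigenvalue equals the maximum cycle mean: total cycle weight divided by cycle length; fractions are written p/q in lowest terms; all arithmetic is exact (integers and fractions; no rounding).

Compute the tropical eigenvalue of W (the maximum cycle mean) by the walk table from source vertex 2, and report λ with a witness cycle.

q=0: [-∞, -∞, 0]
q=1: [-8, -12, -∞]
q=2: [-11, -∞, -3]
q=3: [-11, -15, -6]
Optimal cycle mean attained by: cycle 0->2->0, total 5 + (-8), length 2.
Answer: λ = -3/2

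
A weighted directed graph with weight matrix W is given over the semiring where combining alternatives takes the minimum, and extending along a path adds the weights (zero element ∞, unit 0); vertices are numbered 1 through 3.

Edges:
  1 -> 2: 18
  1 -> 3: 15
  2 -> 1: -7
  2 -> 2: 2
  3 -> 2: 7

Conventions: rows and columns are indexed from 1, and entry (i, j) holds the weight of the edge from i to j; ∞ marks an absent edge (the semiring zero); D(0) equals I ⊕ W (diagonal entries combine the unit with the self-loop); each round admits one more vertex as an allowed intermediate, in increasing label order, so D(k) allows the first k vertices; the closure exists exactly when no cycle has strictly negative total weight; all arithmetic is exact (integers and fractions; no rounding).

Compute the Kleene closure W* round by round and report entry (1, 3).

D(0):
  [0, 18, 15]
  [-7, 0, ∞]
  [∞, 7, 0]
D(1):
  [0, 18, 15]
  [-7, 0, 8]
  [∞, 7, 0]
D(2):
  [0, 18, 15]
  [-7, 0, 8]
  [0, 7, 0]
D(3):
  [0, 18, 15]
  [-7, 0, 8]
  [0, 7, 0]
Answer: W*[1][3] = 15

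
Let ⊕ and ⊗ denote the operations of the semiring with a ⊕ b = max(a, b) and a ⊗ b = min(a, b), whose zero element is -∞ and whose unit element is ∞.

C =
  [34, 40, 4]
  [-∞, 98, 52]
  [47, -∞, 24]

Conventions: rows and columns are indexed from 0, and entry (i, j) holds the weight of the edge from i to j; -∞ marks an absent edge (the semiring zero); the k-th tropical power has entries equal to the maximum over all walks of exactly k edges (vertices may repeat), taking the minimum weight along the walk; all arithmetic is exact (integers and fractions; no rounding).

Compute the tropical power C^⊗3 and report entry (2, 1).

C^⊗2:
  [34, 40, 40]
  [47, 98, 52]
  [34, 40, 24]
C^⊗3:
  [40, 40, 40]
  [47, 98, 52]
  [34, 40, 40]
Key observation: the optimum is the walk 2->0->1->1, with weight 47 min 40 min 98 = 40.
Optimal value attained by: walk 2->0->1->1.
Answer: (C^⊗3)[2][1] = 40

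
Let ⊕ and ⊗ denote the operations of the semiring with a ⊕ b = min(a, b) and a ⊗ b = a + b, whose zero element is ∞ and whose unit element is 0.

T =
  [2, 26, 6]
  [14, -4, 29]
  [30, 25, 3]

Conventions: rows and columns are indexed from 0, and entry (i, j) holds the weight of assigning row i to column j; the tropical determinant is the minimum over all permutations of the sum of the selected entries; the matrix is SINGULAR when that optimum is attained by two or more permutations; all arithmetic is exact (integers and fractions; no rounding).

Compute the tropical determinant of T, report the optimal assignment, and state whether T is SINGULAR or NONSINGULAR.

σ = (0, 1, 2): 2 + (-4) + 3 = 1
σ = (0, 2, 1): 2 + 29 + 25 = 56
σ = (1, 0, 2): 26 + 14 + 3 = 43
σ = (1, 2, 0): 26 + 29 + 30 = 85
σ = (2, 0, 1): 6 + 14 + 25 = 45
σ = (2, 1, 0): 6 + (-4) + 30 = 32
Optimal value attained by: σ = (0, 1, 2).
Answer: det⊕(T) = 1; verdict: NONSINGULAR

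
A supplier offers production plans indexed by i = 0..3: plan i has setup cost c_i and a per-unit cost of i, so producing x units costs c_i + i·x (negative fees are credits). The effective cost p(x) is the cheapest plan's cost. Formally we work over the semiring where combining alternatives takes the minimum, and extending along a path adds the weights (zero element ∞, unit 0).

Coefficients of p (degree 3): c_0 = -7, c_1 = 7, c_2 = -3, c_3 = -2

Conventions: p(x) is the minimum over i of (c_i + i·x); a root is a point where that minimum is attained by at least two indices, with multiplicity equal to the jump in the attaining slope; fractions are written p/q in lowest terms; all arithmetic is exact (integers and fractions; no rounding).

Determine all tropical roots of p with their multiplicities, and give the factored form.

hull edge (i=0, c=-7) to (i=3, c=-2): slope 5/3, span 3
Factored form: p(x) = -2 ⊗ (x ⊕ (-5/3)) ⊗ (x ⊕ (-5/3)) ⊗ (x ⊕ (-5/3))
Answer: roots = -5/3 (mult 3)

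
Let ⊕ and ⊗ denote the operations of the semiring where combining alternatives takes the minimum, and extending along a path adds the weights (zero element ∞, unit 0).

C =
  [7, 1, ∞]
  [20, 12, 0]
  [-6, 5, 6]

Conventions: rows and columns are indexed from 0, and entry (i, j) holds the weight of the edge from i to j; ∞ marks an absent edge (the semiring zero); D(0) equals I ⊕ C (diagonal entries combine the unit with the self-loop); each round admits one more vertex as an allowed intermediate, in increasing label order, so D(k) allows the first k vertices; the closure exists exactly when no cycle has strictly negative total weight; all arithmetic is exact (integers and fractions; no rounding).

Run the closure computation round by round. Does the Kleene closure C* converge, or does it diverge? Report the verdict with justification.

D(0):
  [0, 1, ∞]
  [20, 0, 0]
  [-6, 5, 0]
D(1):
  [0, 1, ∞]
  [20, 0, 0]
  [-6, -5, 0]
Detection: at round 2, diagonal entry (2, 2) turns strictly negative.
Key observation: the cycle 2->0->1->2 has total weight (-6) + 1 + 0, which is strictly negative.
Answer: DIVERGES — negative cycle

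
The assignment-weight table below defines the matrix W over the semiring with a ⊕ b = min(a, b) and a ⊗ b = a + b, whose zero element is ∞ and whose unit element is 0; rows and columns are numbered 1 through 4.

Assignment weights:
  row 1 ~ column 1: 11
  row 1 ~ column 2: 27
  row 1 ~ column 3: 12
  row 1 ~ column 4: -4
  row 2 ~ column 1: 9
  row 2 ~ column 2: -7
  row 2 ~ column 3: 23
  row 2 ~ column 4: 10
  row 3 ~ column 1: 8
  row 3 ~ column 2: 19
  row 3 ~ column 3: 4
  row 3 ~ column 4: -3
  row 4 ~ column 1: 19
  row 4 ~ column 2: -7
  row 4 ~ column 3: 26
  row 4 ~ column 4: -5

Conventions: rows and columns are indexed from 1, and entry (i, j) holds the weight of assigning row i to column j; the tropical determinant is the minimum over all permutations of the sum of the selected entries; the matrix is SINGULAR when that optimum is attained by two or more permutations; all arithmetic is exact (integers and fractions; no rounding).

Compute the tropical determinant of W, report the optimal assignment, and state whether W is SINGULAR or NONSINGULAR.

σ = (1, 2, 3, 4): 11 + (-7) + 4 + (-5) = 3
σ = (1, 2, 4, 3): 11 + (-7) + (-3) + 26 = 27
σ = (1, 3, 2, 4): 11 + 23 + 19 + (-5) = 48
σ = (1, 3, 4, 2): 11 + 23 + (-3) + (-7) = 24
σ = (1, 4, 2, 3): 11 + 10 + 19 + 26 = 66
σ = (1, 4, 3, 2): 11 + 10 + 4 + (-7) = 18
σ = (2, 1, 3, 4): 27 + 9 + 4 + (-5) = 35
σ = (2, 1, 4, 3): 27 + 9 + (-3) + 26 = 59
σ = (2, 3, 1, 4): 27 + 23 + 8 + (-5) = 53
σ = (2, 3, 4, 1): 27 + 23 + (-3) + 19 = 66
σ = (2, 4, 1, 3): 27 + 10 + 8 + 26 = 71
σ = (2, 4, 3, 1): 27 + 10 + 4 + 19 = 60
σ = (3, 1, 2, 4): 12 + 9 + 19 + (-5) = 35
σ = (3, 1, 4, 2): 12 + 9 + (-3) + (-7) = 11
σ = (3, 2, 1, 4): 12 + (-7) + 8 + (-5) = 8
σ = (3, 2, 4, 1): 12 + (-7) + (-3) + 19 = 21
σ = (3, 4, 1, 2): 12 + 10 + 8 + (-7) = 23
σ = (3, 4, 2, 1): 12 + 10 + 19 + 19 = 60
σ = (4, 1, 2, 3): (-4) + 9 + 19 + 26 = 50
σ = (4, 1, 3, 2): (-4) + 9 + 4 + (-7) = 2
σ = (4, 2, 1, 3): (-4) + (-7) + 8 + 26 = 23
σ = (4, 2, 3, 1): (-4) + (-7) + 4 + 19 = 12
σ = (4, 3, 1, 2): (-4) + 23 + 8 + (-7) = 20
σ = (4, 3, 2, 1): (-4) + 23 + 19 + 19 = 57
Optimal value attained by: σ = (4, 1, 3, 2).
Answer: det⊕(W) = 2; verdict: NONSINGULAR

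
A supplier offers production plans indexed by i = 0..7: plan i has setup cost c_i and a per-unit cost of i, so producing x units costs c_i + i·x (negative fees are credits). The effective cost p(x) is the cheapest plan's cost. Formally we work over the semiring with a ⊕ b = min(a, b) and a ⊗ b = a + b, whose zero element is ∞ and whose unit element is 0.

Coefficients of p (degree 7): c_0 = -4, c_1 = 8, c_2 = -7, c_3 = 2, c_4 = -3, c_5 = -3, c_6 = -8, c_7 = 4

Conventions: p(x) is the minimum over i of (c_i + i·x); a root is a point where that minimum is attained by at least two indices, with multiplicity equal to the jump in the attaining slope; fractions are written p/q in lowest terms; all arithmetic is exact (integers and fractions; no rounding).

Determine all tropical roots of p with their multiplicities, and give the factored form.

hull edge (i=0, c=-4) to (i=2, c=-7): slope -3/2, span 2
hull edge (i=2, c=-7) to (i=6, c=-8): slope -1/4, span 4
hull edge (i=6, c=-8) to (i=7, c=4): slope 12, span 1
Factored form: p(x) = 4 ⊗ (x ⊕ (-12)) ⊗ (x ⊕ 1/4) ⊗ (x ⊕ 1/4) ⊗ (x ⊕ 1/4) ⊗ (x ⊕ 1/4) ⊗ (x ⊕ 3/2) ⊗ (x ⊕ 3/2)
Answer: roots = -12 (mult 1), 1/4 (mult 4), 3/2 (mult 2)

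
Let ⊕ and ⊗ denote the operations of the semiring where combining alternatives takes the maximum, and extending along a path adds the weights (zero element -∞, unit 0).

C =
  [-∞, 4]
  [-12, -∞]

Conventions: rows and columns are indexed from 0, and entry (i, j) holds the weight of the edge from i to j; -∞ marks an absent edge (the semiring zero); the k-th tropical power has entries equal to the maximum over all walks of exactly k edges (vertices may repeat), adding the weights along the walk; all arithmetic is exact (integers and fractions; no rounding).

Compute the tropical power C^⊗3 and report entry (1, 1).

C^⊗2:
  [-8, -∞]
  [-∞, -8]
C^⊗3:
  [-∞, -4]
  [-20, -∞]
Key observation: no walk of exactly 3 edges connects these vertices, so the entry is the semiring zero.
Answer: (C^⊗3)[1][1] = -∞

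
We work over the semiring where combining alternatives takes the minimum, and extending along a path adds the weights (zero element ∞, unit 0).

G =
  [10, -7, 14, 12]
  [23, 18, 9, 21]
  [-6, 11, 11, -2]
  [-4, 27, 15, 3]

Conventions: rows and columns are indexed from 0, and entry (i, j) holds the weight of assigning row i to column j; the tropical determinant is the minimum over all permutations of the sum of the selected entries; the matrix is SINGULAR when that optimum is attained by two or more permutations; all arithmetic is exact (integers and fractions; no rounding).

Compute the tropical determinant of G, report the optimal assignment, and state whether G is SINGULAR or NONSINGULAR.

σ = (0, 1, 2, 3): 10 + 18 + 11 + 3 = 42
σ = (0, 1, 3, 2): 10 + 18 + (-2) + 15 = 41
σ = (0, 2, 1, 3): 10 + 9 + 11 + 3 = 33
σ = (0, 2, 3, 1): 10 + 9 + (-2) + 27 = 44
σ = (0, 3, 1, 2): 10 + 21 + 11 + 15 = 57
σ = (0, 3, 2, 1): 10 + 21 + 11 + 27 = 69
σ = (1, 0, 2, 3): (-7) + 23 + 11 + 3 = 30
σ = (1, 0, 3, 2): (-7) + 23 + (-2) + 15 = 29
σ = (1, 2, 0, 3): (-7) + 9 + (-6) + 3 = -1
σ = (1, 2, 3, 0): (-7) + 9 + (-2) + (-4) = -4
σ = (1, 3, 0, 2): (-7) + 21 + (-6) + 15 = 23
σ = (1, 3, 2, 0): (-7) + 21 + 11 + (-4) = 21
σ = (2, 0, 1, 3): 14 + 23 + 11 + 3 = 51
σ = (2, 0, 3, 1): 14 + 23 + (-2) + 27 = 62
σ = (2, 1, 0, 3): 14 + 18 + (-6) + 3 = 29
σ = (2, 1, 3, 0): 14 + 18 + (-2) + (-4) = 26
σ = (2, 3, 0, 1): 14 + 21 + (-6) + 27 = 56
σ = (2, 3, 1, 0): 14 + 21 + 11 + (-4) = 42
σ = (3, 0, 1, 2): 12 + 23 + 11 + 15 = 61
σ = (3, 0, 2, 1): 12 + 23 + 11 + 27 = 73
σ = (3, 1, 0, 2): 12 + 18 + (-6) + 15 = 39
σ = (3, 1, 2, 0): 12 + 18 + 11 + (-4) = 37
σ = (3, 2, 0, 1): 12 + 9 + (-6) + 27 = 42
σ = (3, 2, 1, 0): 12 + 9 + 11 + (-4) = 28
Optimal value attained by: σ = (1, 2, 3, 0).
Answer: det⊕(G) = -4; verdict: NONSINGULAR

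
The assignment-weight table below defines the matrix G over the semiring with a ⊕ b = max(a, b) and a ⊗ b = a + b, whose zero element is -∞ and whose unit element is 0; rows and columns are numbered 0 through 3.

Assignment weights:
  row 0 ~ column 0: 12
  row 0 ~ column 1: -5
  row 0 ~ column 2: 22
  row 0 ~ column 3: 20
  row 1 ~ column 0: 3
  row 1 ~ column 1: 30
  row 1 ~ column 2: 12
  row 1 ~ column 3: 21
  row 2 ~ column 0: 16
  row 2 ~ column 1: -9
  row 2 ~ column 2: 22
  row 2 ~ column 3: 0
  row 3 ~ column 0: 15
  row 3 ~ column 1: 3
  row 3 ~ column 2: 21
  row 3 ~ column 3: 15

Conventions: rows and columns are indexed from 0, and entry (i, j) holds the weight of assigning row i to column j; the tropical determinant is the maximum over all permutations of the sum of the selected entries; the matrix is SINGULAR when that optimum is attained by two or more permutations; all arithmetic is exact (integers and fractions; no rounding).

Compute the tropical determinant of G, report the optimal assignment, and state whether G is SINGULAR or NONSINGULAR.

σ = (0, 1, 2, 3): 12 + 30 + 22 + 15 = 79
σ = (0, 1, 3, 2): 12 + 30 + 0 + 21 = 63
σ = (0, 2, 1, 3): 12 + 12 + (-9) + 15 = 30
σ = (0, 2, 3, 1): 12 + 12 + 0 + 3 = 27
σ = (0, 3, 1, 2): 12 + 21 + (-9) + 21 = 45
σ = (0, 3, 2, 1): 12 + 21 + 22 + 3 = 58
σ = (1, 0, 2, 3): (-5) + 3 + 22 + 15 = 35
σ = (1, 0, 3, 2): (-5) + 3 + 0 + 21 = 19
σ = (1, 2, 0, 3): (-5) + 12 + 16 + 15 = 38
σ = (1, 2, 3, 0): (-5) + 12 + 0 + 15 = 22
σ = (1, 3, 0, 2): (-5) + 21 + 16 + 21 = 53
σ = (1, 3, 2, 0): (-5) + 21 + 22 + 15 = 53
σ = (2, 0, 1, 3): 22 + 3 + (-9) + 15 = 31
σ = (2, 0, 3, 1): 22 + 3 + 0 + 3 = 28
σ = (2, 1, 0, 3): 22 + 30 + 16 + 15 = 83
σ = (2, 1, 3, 0): 22 + 30 + 0 + 15 = 67
σ = (2, 3, 0, 1): 22 + 21 + 16 + 3 = 62
σ = (2, 3, 1, 0): 22 + 21 + (-9) + 15 = 49
σ = (3, 0, 1, 2): 20 + 3 + (-9) + 21 = 35
σ = (3, 0, 2, 1): 20 + 3 + 22 + 3 = 48
σ = (3, 1, 0, 2): 20 + 30 + 16 + 21 = 87
σ = (3, 1, 2, 0): 20 + 30 + 22 + 15 = 87
σ = (3, 2, 0, 1): 20 + 12 + 16 + 3 = 51
σ = (3, 2, 1, 0): 20 + 12 + (-9) + 15 = 38
Optimal value attained by: σ = (3, 1, 0, 2).
Answer: det⊕(G) = 87; verdict: SINGULAR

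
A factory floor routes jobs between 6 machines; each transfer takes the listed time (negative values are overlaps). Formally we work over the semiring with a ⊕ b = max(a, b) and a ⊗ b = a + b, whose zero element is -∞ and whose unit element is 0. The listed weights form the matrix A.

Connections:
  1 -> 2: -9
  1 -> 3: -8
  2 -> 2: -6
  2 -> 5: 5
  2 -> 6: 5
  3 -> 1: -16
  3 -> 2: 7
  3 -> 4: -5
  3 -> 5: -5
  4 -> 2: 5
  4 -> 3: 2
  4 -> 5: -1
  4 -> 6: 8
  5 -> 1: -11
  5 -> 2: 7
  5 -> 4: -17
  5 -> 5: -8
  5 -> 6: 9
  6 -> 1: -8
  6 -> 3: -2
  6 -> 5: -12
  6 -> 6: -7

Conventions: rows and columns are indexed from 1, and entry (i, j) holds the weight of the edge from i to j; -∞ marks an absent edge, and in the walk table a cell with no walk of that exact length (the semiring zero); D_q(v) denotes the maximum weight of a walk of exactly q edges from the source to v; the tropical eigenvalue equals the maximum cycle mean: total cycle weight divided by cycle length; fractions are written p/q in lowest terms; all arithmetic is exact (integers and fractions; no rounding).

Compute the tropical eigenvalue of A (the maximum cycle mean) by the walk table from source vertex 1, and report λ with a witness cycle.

q=0: [0, -∞, -∞, -∞, -∞, -∞]
q=1: [-∞, -9, -8, -∞, -∞, -∞]
q=2: [-24, -1, -∞, -13, -4, -4]
q=3: [-12, 3, -6, -21, 4, 5]
q=4: [-3, 11, 3, -11, 8, 13]
q=5: [5, 15, 11, -2, 16, 17]
q=6: [9, 23, 15, 6, 20, 25]
Optimal cycle mean attained by: cycle 2->5->2, total 5 + 7, length 2.
Answer: λ = 6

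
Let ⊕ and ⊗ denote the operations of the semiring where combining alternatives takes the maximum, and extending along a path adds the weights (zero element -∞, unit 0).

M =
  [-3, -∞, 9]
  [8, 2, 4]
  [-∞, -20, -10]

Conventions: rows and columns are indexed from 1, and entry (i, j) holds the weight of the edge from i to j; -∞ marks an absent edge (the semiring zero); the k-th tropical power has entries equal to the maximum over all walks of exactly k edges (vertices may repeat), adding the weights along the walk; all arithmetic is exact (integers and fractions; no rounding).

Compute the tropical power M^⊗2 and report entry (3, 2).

M^⊗2:
  [-6, -11, 6]
  [10, 4, 17]
  [-12, -18, -16]
Key observation: the optimum is the walk 3->2->2, with weight (-20) + 2 = -18.
Optimal value attained by: walk 3->2->2.
Answer: (M^⊗2)[3][2] = -18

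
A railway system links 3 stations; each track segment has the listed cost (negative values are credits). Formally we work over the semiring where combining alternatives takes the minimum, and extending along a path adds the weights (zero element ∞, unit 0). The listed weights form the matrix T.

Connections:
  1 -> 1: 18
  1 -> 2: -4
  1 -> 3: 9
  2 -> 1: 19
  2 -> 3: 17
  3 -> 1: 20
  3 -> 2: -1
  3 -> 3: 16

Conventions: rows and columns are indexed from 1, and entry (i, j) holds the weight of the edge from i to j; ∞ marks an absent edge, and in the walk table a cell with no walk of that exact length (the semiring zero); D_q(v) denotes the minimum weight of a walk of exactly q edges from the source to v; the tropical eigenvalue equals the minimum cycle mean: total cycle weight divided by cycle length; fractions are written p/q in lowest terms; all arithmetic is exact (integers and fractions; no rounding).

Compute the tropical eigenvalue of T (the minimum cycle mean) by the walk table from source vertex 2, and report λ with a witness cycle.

q=0: [∞, 0, ∞]
q=1: [19, ∞, 17]
q=2: [37, 15, 28]
q=3: [34, 27, 32]
Optimal cycle mean attained by: cycle 1->2->1, total (-4) + 19, length 2.
Answer: λ = 15/2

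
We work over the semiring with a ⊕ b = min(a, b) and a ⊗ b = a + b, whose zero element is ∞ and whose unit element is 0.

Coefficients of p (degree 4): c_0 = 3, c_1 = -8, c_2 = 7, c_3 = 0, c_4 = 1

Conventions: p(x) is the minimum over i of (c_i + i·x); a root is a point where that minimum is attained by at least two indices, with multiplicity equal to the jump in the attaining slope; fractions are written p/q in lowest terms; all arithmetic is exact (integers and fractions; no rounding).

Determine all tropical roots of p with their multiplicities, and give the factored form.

hull edge (i=0, c=3) to (i=1, c=-8): slope -11, span 1
hull edge (i=1, c=-8) to (i=4, c=1): slope 3, span 3
Factored form: p(x) = 1 ⊗ (x ⊕ (-3)) ⊗ (x ⊕ (-3)) ⊗ (x ⊕ (-3)) ⊗ (x ⊕ 11)
Answer: roots = -3 (mult 3), 11 (mult 1)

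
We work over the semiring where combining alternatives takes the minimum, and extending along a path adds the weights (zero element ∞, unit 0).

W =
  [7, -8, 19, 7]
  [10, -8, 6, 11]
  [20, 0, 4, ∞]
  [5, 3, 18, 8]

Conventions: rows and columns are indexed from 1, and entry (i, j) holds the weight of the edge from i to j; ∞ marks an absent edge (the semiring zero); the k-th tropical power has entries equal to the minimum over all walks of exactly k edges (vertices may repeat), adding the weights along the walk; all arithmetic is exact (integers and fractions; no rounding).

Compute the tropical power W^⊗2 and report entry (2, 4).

W^⊗2:
  [2, -16, -2, 3]
  [2, -16, -2, 3]
  [10, -8, 6, 11]
  [12, -5, 9, 12]
Key observation: the optimum is the walk 2->2->4, with weight (-8) + 11 = 3.
Optimal value attained by: walk 2->2->4.
Answer: (W^⊗2)[2][4] = 3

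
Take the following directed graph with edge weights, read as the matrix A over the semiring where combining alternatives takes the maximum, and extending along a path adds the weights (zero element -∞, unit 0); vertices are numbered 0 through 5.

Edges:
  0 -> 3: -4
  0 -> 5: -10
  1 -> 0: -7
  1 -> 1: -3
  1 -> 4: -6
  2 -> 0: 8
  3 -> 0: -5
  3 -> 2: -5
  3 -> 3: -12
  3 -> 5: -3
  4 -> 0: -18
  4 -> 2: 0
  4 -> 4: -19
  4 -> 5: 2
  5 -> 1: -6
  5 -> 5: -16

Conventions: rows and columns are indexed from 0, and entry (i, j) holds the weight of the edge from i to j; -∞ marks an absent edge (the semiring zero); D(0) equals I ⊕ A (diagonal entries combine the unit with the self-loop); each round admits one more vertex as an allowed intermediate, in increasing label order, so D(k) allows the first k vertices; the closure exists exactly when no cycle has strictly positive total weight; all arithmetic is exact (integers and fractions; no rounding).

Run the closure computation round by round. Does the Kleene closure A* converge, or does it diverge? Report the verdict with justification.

D(0):
  [0, -∞, -∞, -4, -∞, -10]
  [-7, 0, -∞, -∞, -6, -∞]
  [8, -∞, 0, -∞, -∞, -∞]
  [-5, -∞, -5, 0, -∞, -3]
  [-18, -∞, 0, -∞, 0, 2]
  [-∞, -6, -∞, -∞, -∞, 0]
D(1):
  [0, -∞, -∞, -4, -∞, -10]
  [-7, 0, -∞, -11, -6, -17]
  [8, -∞, 0, 4, -∞, -2]
  [-5, -∞, -5, 0, -∞, -3]
  [-18, -∞, 0, -22, 0, 2]
  [-∞, -6, -∞, -∞, -∞, 0]
D(2):
  [0, -∞, -∞, -4, -∞, -10]
  [-7, 0, -∞, -11, -6, -17]
  [8, -∞, 0, 4, -∞, -2]
  [-5, -∞, -5, 0, -∞, -3]
  [-18, -∞, 0, -22, 0, 2]
  [-13, -6, -∞, -17, -12, 0]
D(3):
  [0, -∞, -∞, -4, -∞, -10]
  [-7, 0, -∞, -11, -6, -17]
  [8, -∞, 0, 4, -∞, -2]
  [3, -∞, -5, 0, -∞, -3]
  [8, -∞, 0, 4, 0, 2]
  [-13, -6, -∞, -17, -12, 0]
D(4):
  [0, -∞, -9, -4, -∞, -7]
  [-7, 0, -16, -11, -6, -14]
  [8, -∞, 0, 4, -∞, 1]
  [3, -∞, -5, 0, -∞, -3]
  [8, -∞, 0, 4, 0, 2]
  [-13, -6, -22, -17, -12, 0]
D(5):
  [0, -∞, -9, -4, -∞, -7]
  [2, 0, -6, -2, -6, -4]
  [8, -∞, 0, 4, -∞, 1]
  [3, -∞, -5, 0, -∞, -3]
  [8, -∞, 0, 4, 0, 2]
  [-4, -6, -12, -8, -12, 0]
D(6):
  [0, -13, -9, -4, -19, -7]
  [2, 0, -6, -2, -6, -4]
  [8, -5, 0, 4, -11, 1]
  [3, -9, -5, 0, -15, -3]
  [8, -4, 0, 4, 0, 2]
  [-4, -6, -12, -8, -12, 0]
Key observation: every diagonal entry stays at the unit through all rounds, so no improving cycle exists.
Answer: CONVERGES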